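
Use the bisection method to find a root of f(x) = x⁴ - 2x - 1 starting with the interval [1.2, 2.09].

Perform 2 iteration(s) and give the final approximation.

f(x) = x⁴ - 2x - 1
Initial interval: [1.2, 2.09]

Iteration 1:
  c_1 = (1.200000 + 2.090000)/2 = 1.645000
  f(c_1) = f(1.645000) = 3.032571
  f(a) × f(c) < 0, new interval: [1.200000, 1.645000]
Iteration 2:
  c_2 = (1.200000 + 1.645000)/2 = 1.422500
  f(c_2) = f(1.422500) = 0.249578
  f(a) × f(c) < 0, new interval: [1.200000, 1.422500]

After 2 iteration(s), the approximation is c_2 = 1.422500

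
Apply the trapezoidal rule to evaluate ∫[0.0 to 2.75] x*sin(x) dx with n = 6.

f(x) = x*sin(x)
a = 0.0, b = 2.75, n = 6
h = (b - a)/n = 0.458333

Trapezoidal rule: (h/2)[f(x₀) + 2f(x₁) + 2f(x₂) + ... + f(xₙ)]

x_0 = 0.0000, f(x_0) = 0.000000, coefficient = 1
x_1 = 0.4583, f(x_1) = 0.202791, coefficient = 2
x_2 = 0.9167, f(x_2) = 0.727446, coefficient = 2
x_3 = 1.3750, f(x_3) = 1.348728, coefficient = 2
x_4 = 1.8333, f(x_4) = 1.770514, coefficient = 2
x_5 = 2.2917, f(x_5) = 1.721572, coefficient = 2
x_6 = 2.7500, f(x_6) = 1.049568, coefficient = 1

I ≈ (0.458333/2) × 12.591671 = 2.885591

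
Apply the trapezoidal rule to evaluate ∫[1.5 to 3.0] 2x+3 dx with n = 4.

f(x) = 2x+3
a = 1.5, b = 3.0, n = 4
h = (b - a)/n = 0.375000

Trapezoidal rule: (h/2)[f(x₀) + 2f(x₁) + 2f(x₂) + ... + f(xₙ)]

x_0 = 1.5000, f(x_0) = 6.000000, coefficient = 1
x_1 = 1.8750, f(x_1) = 6.750000, coefficient = 2
x_2 = 2.2500, f(x_2) = 7.500000, coefficient = 2
x_3 = 2.6250, f(x_3) = 8.250000, coefficient = 2
x_4 = 3.0000, f(x_4) = 9.000000, coefficient = 1

I ≈ (0.375000/2) × 60.000000 = 11.250000
Exact value: 11.250000
Error: 0.000000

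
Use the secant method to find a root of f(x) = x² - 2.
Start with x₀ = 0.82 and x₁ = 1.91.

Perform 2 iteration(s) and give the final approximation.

f(x) = x² - 2
x₀ = 0.82, x₁ = 1.91

Secant formula: x_{n+1} = x_n - f(x_n)(x_n - x_{n-1})/(f(x_n) - f(x_{n-1}))

Iteration 1:
  f(0.820000) = -1.327600
  f(1.910000) = 1.648100
  x_2 = 1.910000 - 1.648100×(1.910000 - 0.820000)/(1.648100 - (-1.327600))
       = 1.306300
Iteration 2:
  f(1.910000) = 1.648100
  f(1.306300) = -0.293579
  x_3 = 1.306300 - (-0.293579)×(1.306300 - 1.910000)/(-0.293579 - 1.648100)
       = 1.397579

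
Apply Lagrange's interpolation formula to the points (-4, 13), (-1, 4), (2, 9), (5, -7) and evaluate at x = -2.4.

Lagrange interpolation formula:
P(x) = Σ yᵢ × Lᵢ(x)
where Lᵢ(x) = Π_{j≠i} (x - xⱼ)/(xᵢ - xⱼ)

L_0(-2.4) = (-2.4 - (-1))/(-4 - (-1)) × (-2.4 - 2)/(-4 - 2) × (-2.4 - 5)/(-4 - 5) = 0.281383
L_1(-2.4) = (-2.4 - (-4))/(-1 - (-4)) × (-2.4 - 2)/(-1 - 2) × (-2.4 - 5)/(-1 - 5) = 0.964741
L_2(-2.4) = (-2.4 - (-4))/(2 - (-4)) × (-2.4 - (-1))/(2 - (-1)) × (-2.4 - 5)/(2 - 5) = -0.306963
L_3(-2.4) = (-2.4 - (-4))/(5 - (-4)) × (-2.4 - (-1))/(5 - (-1)) × (-2.4 - 2)/(5 - 2) = 0.060840

P(-2.4) = 13×L_0(-2.4) + 4×L_1(-2.4) + 9×L_2(-2.4) + (-7)×L_3(-2.4)
P(-2.4) = 4.328395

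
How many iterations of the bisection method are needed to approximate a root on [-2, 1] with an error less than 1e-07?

We need (b-a)/2^n ≤ 1e-07
(1 - (-2))/2^n ≤ 1e-07
3/2^n ≤ 1e-07
2^n ≥ 30000000
n ≥ log₂(30000000) = 24.84
n ≥ 25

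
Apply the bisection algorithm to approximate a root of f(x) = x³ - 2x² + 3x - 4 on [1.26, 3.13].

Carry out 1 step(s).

f(x) = x³ - 2x² + 3x - 4
Initial interval: [1.26, 3.13]

Iteration 1:
  c_1 = (1.260000 + 3.130000)/2 = 2.195000
  f(c_1) = f(2.195000) = 3.524515
  f(a) × f(c) < 0, new interval: [1.260000, 2.195000]

After 1 iteration(s), the approximation is c_1 = 2.195000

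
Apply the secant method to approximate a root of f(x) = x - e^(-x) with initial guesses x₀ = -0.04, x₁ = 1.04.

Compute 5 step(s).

f(x) = x - e^(-x)
x₀ = -0.04, x₁ = 1.04

Secant formula: x_{n+1} = x_n - f(x_n)(x_n - x_{n-1})/(f(x_n) - f(x_{n-1}))

Iteration 1:
  f(-0.040000) = -1.080811
  f(1.040000) = 0.686545
  x_2 = 1.040000 - 0.686545×(1.040000 - (-0.040000))/(0.686545 - (-1.080811))
       = 0.620464
Iteration 2:
  f(1.040000) = 0.686545
  f(0.620464) = 0.082770
  x_3 = 0.620464 - 0.082770×(0.620464 - 1.040000)/(0.082770 - 0.686545)
       = 0.562952
Iteration 3:
  f(0.620464) = 0.082770
  f(0.562952) = -0.006574
  x_4 = 0.562952 - (-0.006574)×(0.562952 - 0.620464)/(-0.006574 - 0.082770)
       = 0.567183
Iteration 4:
  f(0.562952) = -0.006574
  f(0.567183) = 0.000063
  x_5 = 0.567183 - 0.000063×(0.567183 - 0.562952)/(0.000063 - (-0.006574))
       = 0.567143
Iteration 5:
  f(0.567183) = 0.000063
  f(0.567143) = 0.000000
  x_6 = 0.567143 - 0.000000×(0.567143 - 0.567183)/(0.000000 - 0.000063)
       = 0.567143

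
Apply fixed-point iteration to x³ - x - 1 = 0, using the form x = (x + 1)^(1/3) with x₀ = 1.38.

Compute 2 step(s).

Equation: x³ - x - 1 = 0
Fixed-point form: x = (x + 1)^(1/3)
x₀ = 1.38

x_1 = g(1.380000) = 1.335136
x_2 = g(1.335136) = 1.326694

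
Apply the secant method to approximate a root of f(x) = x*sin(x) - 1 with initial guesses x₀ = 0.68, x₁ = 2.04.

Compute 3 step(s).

f(x) = x*sin(x) - 1
x₀ = 0.68, x₁ = 2.04

Secant formula: x_{n+1} = x_n - f(x_n)(x_n - x_{n-1})/(f(x_n) - f(x_{n-1}))

Iteration 1:
  f(0.680000) = -0.572421
  f(2.040000) = 0.819534
  x_2 = 2.040000 - 0.819534×(2.040000 - 0.680000)/(0.819534 - (-0.572421))
       = 1.239280
Iteration 2:
  f(2.040000) = 0.819534
  f(1.239280) = 0.171801
  x_3 = 1.239280 - 0.171801×(1.239280 - 2.040000)/(0.171801 - 0.819534)
       = 1.026902
Iteration 3:
  f(1.239280) = 0.171801
  f(1.026902) = -0.121280
  x_4 = 1.026902 - (-0.121280)×(1.026902 - 1.239280)/(-0.121280 - 0.171801)
       = 1.114786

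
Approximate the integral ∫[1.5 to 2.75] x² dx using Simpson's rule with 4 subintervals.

f(x) = x²
a = 1.5, b = 2.75, n = 4
h = (b - a)/n = 0.312500

Simpson's rule: (h/3)[f(x₀) + 4f(x₁) + 2f(x₂) + ... + f(xₙ)]

x_0 = 1.5000, f(x_0) = 2.250000, coefficient = 1
x_1 = 1.8125, f(x_1) = 3.285156, coefficient = 4
x_2 = 2.1250, f(x_2) = 4.515625, coefficient = 2
x_3 = 2.4375, f(x_3) = 5.941406, coefficient = 4
x_4 = 2.7500, f(x_4) = 7.562500, coefficient = 1

I ≈ (0.312500/3) × 55.750000 = 5.807292
Exact value: 5.807292
Error: 0.000000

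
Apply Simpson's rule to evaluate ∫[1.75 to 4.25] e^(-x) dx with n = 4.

f(x) = e^(-x)
a = 1.75, b = 4.25, n = 4
h = (b - a)/n = 0.625000

Simpson's rule: (h/3)[f(x₀) + 4f(x₁) + 2f(x₂) + ... + f(xₙ)]

x_0 = 1.7500, f(x_0) = 0.173774, coefficient = 1
x_1 = 2.3750, f(x_1) = 0.093014, coefficient = 4
x_2 = 3.0000, f(x_2) = 0.049787, coefficient = 2
x_3 = 3.6250, f(x_3) = 0.026649, coefficient = 4
x_4 = 4.2500, f(x_4) = 0.014264, coefficient = 1

I ≈ (0.625000/3) × 0.766267 = 0.159639
Exact value: 0.159510
Error: 0.000129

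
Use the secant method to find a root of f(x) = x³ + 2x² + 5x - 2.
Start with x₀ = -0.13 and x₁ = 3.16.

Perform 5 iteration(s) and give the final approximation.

f(x) = x³ + 2x² + 5x - 2
x₀ = -0.13, x₁ = 3.16

Secant formula: x_{n+1} = x_n - f(x_n)(x_n - x_{n-1})/(f(x_n) - f(x_{n-1}))

Iteration 1:
  f(-0.130000) = -2.618397
  f(3.160000) = 65.325696
  x_2 = 3.160000 - 65.325696×(3.160000 - (-0.130000))/(65.325696 - (-2.618397))
       = -0.003212
Iteration 2:
  f(3.160000) = 65.325696
  f(-0.003212) = -2.016037
  x_3 = -0.003212 - (-2.016037)×(-0.003212 - 3.160000)/(-2.016037 - 65.325696)
       = 0.091487
Iteration 3:
  f(-0.003212) = -2.016037
  f(0.091487) = -1.525061
  x_4 = 0.091487 - (-1.525061)×(0.091487 - (-0.003212))/(-1.525061 - (-2.016037))
       = 0.385637
Iteration 4:
  f(0.091487) = -1.525061
  f(0.385637) = 0.282965
  x_5 = 0.385637 - 0.282965×(0.385637 - 0.091487)/(0.282965 - (-1.525061))
       = 0.339601
Iteration 5:
  f(0.385637) = 0.282965
  f(0.339601) = -0.032173
  x_6 = 0.339601 - (-0.032173)×(0.339601 - 0.385637)/(-0.032173 - 0.282965)
       = 0.344301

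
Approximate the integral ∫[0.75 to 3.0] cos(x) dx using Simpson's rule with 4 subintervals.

f(x) = cos(x)
a = 0.75, b = 3.0, n = 4
h = (b - a)/n = 0.562500

Simpson's rule: (h/3)[f(x₀) + 4f(x₁) + 2f(x₂) + ... + f(xₙ)]

x_0 = 0.7500, f(x_0) = 0.731689, coefficient = 1
x_1 = 1.3125, f(x_1) = 0.255434, coefficient = 4
x_2 = 1.8750, f(x_2) = -0.299534, coefficient = 2
x_3 = 2.4375, f(x_3) = -0.762199, coefficient = 4
x_4 = 3.0000, f(x_4) = -0.989992, coefficient = 1

I ≈ (0.562500/3) × -2.884432 = -0.540831
Exact value: -0.540519
Error: 0.000312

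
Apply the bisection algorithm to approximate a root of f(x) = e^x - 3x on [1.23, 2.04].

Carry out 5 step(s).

f(x) = e^x - 3x
Initial interval: [1.23, 2.04]

Iteration 1:
  c_1 = (1.230000 + 2.040000)/2 = 1.635000
  f(c_1) = f(1.635000) = 0.224458
  f(a) × f(c) < 0, new interval: [1.230000, 1.635000]
Iteration 2:
  c_2 = (1.230000 + 1.635000)/2 = 1.432500
  f(c_2) = f(1.432500) = -0.108341
  f(a) × f(c) ≥ 0, new interval: [1.432500, 1.635000]
Iteration 3:
  c_3 = (1.432500 + 1.635000)/2 = 1.533750
  f(c_3) = f(1.533750) = 0.034277
  f(a) × f(c) < 0, new interval: [1.432500, 1.533750]
Iteration 4:
  c_4 = (1.432500 + 1.533750)/2 = 1.483125
  f(c_4) = f(1.483125) = -0.042680
  f(a) × f(c) ≥ 0, new interval: [1.483125, 1.533750]
Iteration 5:
  c_5 = (1.483125 + 1.533750)/2 = 1.508437
  f(c_5) = f(1.508437) = -0.005649
  f(a) × f(c) ≥ 0, new interval: [1.508437, 1.533750]

After 5 iteration(s), the approximation is c_5 = 1.508437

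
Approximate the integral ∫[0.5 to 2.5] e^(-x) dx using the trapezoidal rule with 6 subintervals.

f(x) = e^(-x)
a = 0.5, b = 2.5, n = 6
h = (b - a)/n = 0.333333

Trapezoidal rule: (h/2)[f(x₀) + 2f(x₁) + 2f(x₂) + ... + f(xₙ)]

x_0 = 0.5000, f(x_0) = 0.606531, coefficient = 1
x_1 = 0.8333, f(x_1) = 0.434598, coefficient = 2
x_2 = 1.1667, f(x_2) = 0.311403, coefficient = 2
x_3 = 1.5000, f(x_3) = 0.223130, coefficient = 2
x_4 = 1.8333, f(x_4) = 0.159880, coefficient = 2
x_5 = 2.1667, f(x_5) = 0.114559, coefficient = 2
x_6 = 2.5000, f(x_6) = 0.082085, coefficient = 1

I ≈ (0.333333/2) × 3.175756 = 0.529293
Exact value: 0.524446
Error: 0.004847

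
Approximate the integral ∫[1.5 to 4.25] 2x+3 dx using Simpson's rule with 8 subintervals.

f(x) = 2x+3
a = 1.5, b = 4.25, n = 8
h = (b - a)/n = 0.343750

Simpson's rule: (h/3)[f(x₀) + 4f(x₁) + 2f(x₂) + ... + f(xₙ)]

x_0 = 1.5000, f(x_0) = 6.000000, coefficient = 1
x_1 = 1.8438, f(x_1) = 6.687500, coefficient = 4
x_2 = 2.1875, f(x_2) = 7.375000, coefficient = 2
x_3 = 2.5312, f(x_3) = 8.062500, coefficient = 4
x_4 = 2.8750, f(x_4) = 8.750000, coefficient = 2
x_5 = 3.2188, f(x_5) = 9.437500, coefficient = 4
x_6 = 3.5625, f(x_6) = 10.125000, coefficient = 2
x_7 = 3.9062, f(x_7) = 10.812500, coefficient = 4
x_8 = 4.2500, f(x_8) = 11.500000, coefficient = 1

I ≈ (0.343750/3) × 210.000000 = 24.062500
Exact value: 24.062500
Error: 0.000000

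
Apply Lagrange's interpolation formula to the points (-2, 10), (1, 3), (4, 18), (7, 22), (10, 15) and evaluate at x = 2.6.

Lagrange interpolation formula:
P(x) = Σ yᵢ × Lᵢ(x)
where Lᵢ(x) = Π_{j≠i} (x - xⱼ)/(xᵢ - xⱼ)

L_0(2.6) = (2.6 - 1)/(-2 - 1) × (2.6 - 4)/(-2 - 4) × (2.6 - 7)/(-2 - 7) × (2.6 - 10)/(-2 - 10) = -0.037518
L_1(2.6) = (2.6 - (-2))/(1 - (-2)) × (2.6 - 4)/(1 - 4) × (2.6 - 7)/(1 - 7) × (2.6 - 10)/(1 - 10) = 0.431453
L_2(2.6) = (2.6 - (-2))/(4 - (-2)) × (2.6 - 1)/(4 - 1) × (2.6 - 7)/(4 - 7) × (2.6 - 10)/(4 - 10) = 0.739635
L_3(2.6) = (2.6 - (-2))/(7 - (-2)) × (2.6 - 1)/(7 - 1) × (2.6 - 4)/(7 - 4) × (2.6 - 10)/(7 - 10) = -0.156892
L_4(2.6) = (2.6 - (-2))/(10 - (-2)) × (2.6 - 1)/(10 - 1) × (2.6 - 4)/(10 - 4) × (2.6 - 7)/(10 - 7) = 0.023322

P(2.6) = 10×L_0(2.6) + 3×L_1(2.6) + 18×L_2(2.6) + 22×L_3(2.6) + 15×L_4(2.6)
P(2.6) = 11.130805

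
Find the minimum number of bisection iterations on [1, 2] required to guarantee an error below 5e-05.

We need (b-a)/2^n ≤ 5e-05
(2 - 1)/2^n ≤ 5e-05
1/2^n ≤ 5e-05
2^n ≥ 20000
n ≥ log₂(20000) = 14.29
n ≥ 15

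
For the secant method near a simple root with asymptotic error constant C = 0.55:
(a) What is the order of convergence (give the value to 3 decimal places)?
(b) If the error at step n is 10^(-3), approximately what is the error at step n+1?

(a) Secant method has superlinear convergence with order φ = (1+√5)/2 ≈ 1.618.
    This means |e_{n+1}| ≈ C|e_n|^1.618.

(b) With |e_n| = 10^(-3) and C = 0.55:
    |e_{n+1}| ≈ 0.55 × (10^(-3))^1.618 = 0.55 × 10^(-4.85)

(a) ≈ 1.618 (golden ratio); (b) |e_{n+1}| ≈ 7.696e-06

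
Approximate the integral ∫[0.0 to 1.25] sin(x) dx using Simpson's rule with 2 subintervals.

f(x) = sin(x)
a = 0.0, b = 1.25, n = 2
h = (b - a)/n = 0.625000

Simpson's rule: (h/3)[f(x₀) + 4f(x₁) + 2f(x₂) + ... + f(xₙ)]

x_0 = 0.0000, f(x_0) = 0.000000, coefficient = 1
x_1 = 0.6250, f(x_1) = 0.585097, coefficient = 4
x_2 = 1.2500, f(x_2) = 0.948985, coefficient = 1

I ≈ (0.625000/3) × 3.289374 = 0.685286
Exact value: 0.684678
Error: 0.000609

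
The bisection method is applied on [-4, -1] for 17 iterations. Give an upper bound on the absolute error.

Bisection error bound: |error| ≤ (b-a)/2^n
|error| ≤ (-1 - (-4))/2^17 = 3/2^17
|error| ≤ 0.0000228882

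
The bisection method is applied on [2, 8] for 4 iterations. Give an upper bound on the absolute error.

Bisection error bound: |error| ≤ (b-a)/2^n
|error| ≤ (8 - 2)/2^4 = 6/2^4
|error| ≤ 0.3750000000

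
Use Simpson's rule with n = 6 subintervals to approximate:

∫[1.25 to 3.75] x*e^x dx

f(x) = x*e^x
a = 1.25, b = 3.75, n = 6
h = (b - a)/n = 0.416667

Simpson's rule: (h/3)[f(x₀) + 4f(x₁) + 2f(x₂) + ... + f(xₙ)]

x_0 = 1.2500, f(x_0) = 4.362929, coefficient = 1
x_1 = 1.6667, f(x_1) = 8.824150, coefficient = 4
x_2 = 2.0833, f(x_2) = 16.731656, coefficient = 2
x_3 = 2.5000, f(x_3) = 30.456235, coefficient = 4
x_4 = 2.9167, f(x_4) = 53.898793, coefficient = 2
x_5 = 3.3333, f(x_5) = 93.438750, coefficient = 4
x_6 = 3.7500, f(x_6) = 159.454058, coefficient = 1

I ≈ (0.416667/3) × 835.954423 = 116.104781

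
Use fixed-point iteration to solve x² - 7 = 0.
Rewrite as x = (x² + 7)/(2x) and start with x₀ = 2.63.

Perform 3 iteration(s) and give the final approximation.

Equation: x² - 7 = 0
Fixed-point form: x = (x² + 7)/(2x)
x₀ = 2.63

x_1 = g(2.630000) = 2.645798
x_2 = g(2.645798) = 2.645751
x_3 = g(2.645751) = 2.645751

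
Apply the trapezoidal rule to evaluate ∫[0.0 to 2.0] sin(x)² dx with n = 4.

f(x) = sin(x)²
a = 0.0, b = 2.0, n = 4
h = (b - a)/n = 0.500000

Trapezoidal rule: (h/2)[f(x₀) + 2f(x₁) + 2f(x₂) + ... + f(xₙ)]

x_0 = 0.0000, f(x_0) = 0.000000, coefficient = 1
x_1 = 0.5000, f(x_1) = 0.229849, coefficient = 2
x_2 = 1.0000, f(x_2) = 0.708073, coefficient = 2
x_3 = 1.5000, f(x_3) = 0.994996, coefficient = 2
x_4 = 2.0000, f(x_4) = 0.826822, coefficient = 1

I ≈ (0.500000/2) × 4.692659 = 1.173165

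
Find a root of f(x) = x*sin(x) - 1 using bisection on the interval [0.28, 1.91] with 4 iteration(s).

f(x) = x*sin(x) - 1
Initial interval: [0.28, 1.91]

Iteration 1:
  c_1 = (0.280000 + 1.910000)/2 = 1.095000
  f(c_1) = f(1.095000) = -0.026624
  f(a) × f(c) ≥ 0, new interval: [1.095000, 1.910000]
Iteration 2:
  c_2 = (1.095000 + 1.910000)/2 = 1.502500
  f(c_2) = f(1.502500) = 0.498997
  f(a) × f(c) < 0, new interval: [1.095000, 1.502500]
Iteration 3:
  c_3 = (1.095000 + 1.502500)/2 = 1.298750
  f(c_3) = f(1.298750) = 0.250986
  f(a) × f(c) < 0, new interval: [1.095000, 1.298750]
Iteration 4:
  c_4 = (1.095000 + 1.298750)/2 = 1.196875
  f(c_4) = f(1.196875) = 0.114174
  f(a) × f(c) < 0, new interval: [1.095000, 1.196875]

After 4 iteration(s), the approximation is c_4 = 1.196875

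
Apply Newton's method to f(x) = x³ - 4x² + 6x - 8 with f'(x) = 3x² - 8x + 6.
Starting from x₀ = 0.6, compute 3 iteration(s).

f(x) = x³ - 4x² + 6x - 8
f'(x) = 3x² - 8x + 6
x₀ = 0.6

Newton-Raphson formula: x_{n+1} = x_n - f(x_n)/f'(x_n)

Iteration 1:
  f(0.600000) = -5.624000
  f'(0.600000) = 2.280000
  x_1 = 0.600000 - (-5.624000)/2.280000 = 3.066667
Iteration 2:
  f(3.066667) = 1.622519
  f'(3.066667) = 9.680000
  x_2 = 3.066667 - 1.622519/9.680000 = 2.899051
Iteration 3:
  f(2.899051) = 0.141385
  f'(2.899051) = 8.021083
  x_3 = 2.899051 - 0.141385/8.021083 = 2.881424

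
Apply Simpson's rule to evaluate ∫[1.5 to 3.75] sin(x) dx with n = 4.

f(x) = sin(x)
a = 1.5, b = 3.75, n = 4
h = (b - a)/n = 0.562500

Simpson's rule: (h/3)[f(x₀) + 4f(x₁) + 2f(x₂) + ... + f(xₙ)]

x_0 = 1.5000, f(x_0) = 0.997495, coefficient = 1
x_1 = 2.0625, f(x_1) = 0.881530, coefficient = 4
x_2 = 2.6250, f(x_2) = 0.493920, coefficient = 2
x_3 = 3.1875, f(x_3) = -0.045891, coefficient = 4
x_4 = 3.7500, f(x_4) = -0.571561, coefficient = 1

I ≈ (0.562500/3) × 4.756329 = 0.891812
Exact value: 0.891297
Error: 0.000515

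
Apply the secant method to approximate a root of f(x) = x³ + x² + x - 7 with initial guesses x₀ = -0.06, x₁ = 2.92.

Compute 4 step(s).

f(x) = x³ + x² + x - 7
x₀ = -0.06, x₁ = 2.92

Secant formula: x_{n+1} = x_n - f(x_n)(x_n - x_{n-1})/(f(x_n) - f(x_{n-1}))

Iteration 1:
  f(-0.060000) = -7.056616
  f(2.920000) = 29.343488
  x_2 = 2.920000 - 29.343488×(2.920000 - (-0.060000))/(29.343488 - (-7.056616))
       = 0.517710
Iteration 2:
  f(2.920000) = 29.343488
  f(0.517710) = -6.075507
  x_3 = 0.517710 - (-6.075507)×(0.517710 - 2.920000)/(-6.075507 - 29.343488)
       = 0.929781
Iteration 3:
  f(0.517710) = -6.075507
  f(0.929781) = -4.401938
  x_4 = 0.929781 - (-4.401938)×(0.929781 - 0.517710)/(-4.401938 - (-6.075507))
       = 2.013638
Iteration 4:
  f(0.929781) = -4.401938
  f(2.013638) = 7.233144
  x_5 = 2.013638 - 7.233144×(2.013638 - 0.929781)/(7.233144 - (-4.401938))
       = 1.339840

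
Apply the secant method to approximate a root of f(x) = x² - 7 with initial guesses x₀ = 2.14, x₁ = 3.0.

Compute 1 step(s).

f(x) = x² - 7
x₀ = 2.14, x₁ = 3.0

Secant formula: x_{n+1} = x_n - f(x_n)(x_n - x_{n-1})/(f(x_n) - f(x_{n-1}))

Iteration 1:
  f(2.140000) = -2.420400
  f(3.000000) = 2.000000
  x_2 = 3.000000 - 2.000000×(3.000000 - 2.140000)/(2.000000 - (-2.420400))
       = 2.610895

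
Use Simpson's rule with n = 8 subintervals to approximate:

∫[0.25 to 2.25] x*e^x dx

f(x) = x*e^x
a = 0.25, b = 2.25, n = 8
h = (b - a)/n = 0.250000

Simpson's rule: (h/3)[f(x₀) + 4f(x₁) + 2f(x₂) + ... + f(xₙ)]

x_0 = 0.2500, f(x_0) = 0.321006, coefficient = 1
x_1 = 0.5000, f(x_1) = 0.824361, coefficient = 4
x_2 = 0.7500, f(x_2) = 1.587750, coefficient = 2
x_3 = 1.0000, f(x_3) = 2.718282, coefficient = 4
x_4 = 1.2500, f(x_4) = 4.362929, coefficient = 2
x_5 = 1.5000, f(x_5) = 6.722534, coefficient = 4
x_6 = 1.7500, f(x_6) = 10.070555, coefficient = 2
x_7 = 2.0000, f(x_7) = 14.778112, coefficient = 4
x_8 = 2.2500, f(x_8) = 21.347406, coefficient = 1

I ≈ (0.250000/3) × 153.884032 = 12.823669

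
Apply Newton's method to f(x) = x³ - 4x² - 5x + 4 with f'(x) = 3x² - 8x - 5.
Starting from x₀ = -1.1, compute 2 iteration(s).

f(x) = x³ - 4x² - 5x + 4
f'(x) = 3x² - 8x - 5
x₀ = -1.1

Newton-Raphson formula: x_{n+1} = x_n - f(x_n)/f'(x_n)

Iteration 1:
  f(-1.100000) = 3.329000
  f'(-1.100000) = 7.430000
  x_1 = -1.100000 - 3.329000/7.430000 = -1.548048
Iteration 2:
  f(-1.548048) = -1.555401
  f'(-1.548048) = 14.573750
  x_2 = -1.548048 - (-1.555401)/14.573750 = -1.441322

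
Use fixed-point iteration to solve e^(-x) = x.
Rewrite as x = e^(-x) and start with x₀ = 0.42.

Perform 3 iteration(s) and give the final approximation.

Equation: e^(-x) = x
Fixed-point form: x = e^(-x)
x₀ = 0.42

x_1 = g(0.420000) = 0.657047
x_2 = g(0.657047) = 0.518380
x_3 = g(0.518380) = 0.595484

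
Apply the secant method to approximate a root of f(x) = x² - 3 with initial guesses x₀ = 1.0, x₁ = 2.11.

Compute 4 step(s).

f(x) = x² - 3
x₀ = 1.0, x₁ = 2.11

Secant formula: x_{n+1} = x_n - f(x_n)(x_n - x_{n-1})/(f(x_n) - f(x_{n-1}))

Iteration 1:
  f(1.000000) = -2.000000
  f(2.110000) = 1.452100
  x_2 = 2.110000 - 1.452100×(2.110000 - 1.000000)/(1.452100 - (-2.000000))
       = 1.643087
Iteration 2:
  f(2.110000) = 1.452100
  f(1.643087) = -0.300266
  x_3 = 1.643087 - (-0.300266)×(1.643087 - 2.110000)/(-0.300266 - 1.452100)
       = 1.723092
Iteration 3:
  f(1.643087) = -0.300266
  f(1.723092) = -0.030955
  x_4 = 1.723092 - (-0.030955)×(1.723092 - 1.643087)/(-0.030955 - (-0.300266))
       = 1.732288
Iteration 4:
  f(1.723092) = -0.030955
  f(1.732288) = 0.000820
  x_5 = 1.732288 - 0.000820×(1.732288 - 1.723092)/(0.000820 - (-0.030955))
       = 1.732050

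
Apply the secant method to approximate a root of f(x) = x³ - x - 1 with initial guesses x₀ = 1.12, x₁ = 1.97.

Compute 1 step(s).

f(x) = x³ - x - 1
x₀ = 1.12, x₁ = 1.97

Secant formula: x_{n+1} = x_n - f(x_n)(x_n - x_{n-1})/(f(x_n) - f(x_{n-1}))

Iteration 1:
  f(1.120000) = -0.715072
  f(1.970000) = 4.675373
  x_2 = 1.970000 - 4.675373×(1.970000 - 1.120000)/(4.675373 - (-0.715072))
       = 1.232757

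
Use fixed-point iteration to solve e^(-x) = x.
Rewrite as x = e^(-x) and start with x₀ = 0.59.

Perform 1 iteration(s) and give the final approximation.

Equation: e^(-x) = x
Fixed-point form: x = e^(-x)
x₀ = 0.59

x_1 = g(0.590000) = 0.554327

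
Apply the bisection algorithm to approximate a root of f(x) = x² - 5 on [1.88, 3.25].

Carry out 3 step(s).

f(x) = x² - 5
Initial interval: [1.88, 3.25]

Iteration 1:
  c_1 = (1.880000 + 3.250000)/2 = 2.565000
  f(c_1) = f(2.565000) = 1.579225
  f(a) × f(c) < 0, new interval: [1.880000, 2.565000]
Iteration 2:
  c_2 = (1.880000 + 2.565000)/2 = 2.222500
  f(c_2) = f(2.222500) = -0.060494
  f(a) × f(c) ≥ 0, new interval: [2.222500, 2.565000]
Iteration 3:
  c_3 = (2.222500 + 2.565000)/2 = 2.393750
  f(c_3) = f(2.393750) = 0.730039
  f(a) × f(c) < 0, new interval: [2.222500, 2.393750]

After 3 iteration(s), the approximation is c_3 = 2.393750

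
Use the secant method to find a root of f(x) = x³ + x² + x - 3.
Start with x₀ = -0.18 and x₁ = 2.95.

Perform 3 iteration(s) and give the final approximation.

f(x) = x³ + x² + x - 3
x₀ = -0.18, x₁ = 2.95

Secant formula: x_{n+1} = x_n - f(x_n)(x_n - x_{n-1})/(f(x_n) - f(x_{n-1}))

Iteration 1:
  f(-0.180000) = -3.153432
  f(2.950000) = 34.324875
  x_2 = 2.950000 - 34.324875×(2.950000 - (-0.180000))/(34.324875 - (-3.153432))
       = 0.083359
Iteration 2:
  f(2.950000) = 34.324875
  f(0.083359) = -2.909113
  x_3 = 0.083359 - (-2.909113)×(0.083359 - 2.950000)/(-2.909113 - 34.324875)
       = 0.307331
Iteration 3:
  f(0.083359) = -2.909113
  f(0.307331) = -2.569188
  x_4 = 0.307331 - (-2.569188)×(0.307331 - 0.083359)/(-2.569188 - (-2.909113))
       = 2.000137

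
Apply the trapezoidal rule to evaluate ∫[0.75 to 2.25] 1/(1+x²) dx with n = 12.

f(x) = 1/(1+x²)
a = 0.75, b = 2.25, n = 12
h = (b - a)/n = 0.125000

Trapezoidal rule: (h/2)[f(x₀) + 2f(x₁) + 2f(x₂) + ... + f(xₙ)]

x_0 = 0.7500, f(x_0) = 0.640000, coefficient = 1
x_1 = 0.8750, f(x_1) = 0.566372, coefficient = 2
x_2 = 1.0000, f(x_2) = 0.500000, coefficient = 2
x_3 = 1.1250, f(x_3) = 0.441379, coefficient = 2
x_4 = 1.2500, f(x_4) = 0.390244, coefficient = 2
x_5 = 1.3750, f(x_5) = 0.345946, coefficient = 2
x_6 = 1.5000, f(x_6) = 0.307692, coefficient = 2
x_7 = 1.6250, f(x_7) = 0.274678, coefficient = 2
x_8 = 1.7500, f(x_8) = 0.246154, coefficient = 2
x_9 = 1.8750, f(x_9) = 0.221453, coefficient = 2
x_10 = 2.0000, f(x_10) = 0.200000, coefficient = 2
x_11 = 2.1250, f(x_11) = 0.181303, coefficient = 2
x_12 = 2.2500, f(x_12) = 0.164948, coefficient = 1

I ≈ (0.125000/2) × 8.155391 = 0.509712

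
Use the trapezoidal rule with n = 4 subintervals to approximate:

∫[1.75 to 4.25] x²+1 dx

f(x) = x²+1
a = 1.75, b = 4.25, n = 4
h = (b - a)/n = 0.625000

Trapezoidal rule: (h/2)[f(x₀) + 2f(x₁) + 2f(x₂) + ... + f(xₙ)]

x_0 = 1.7500, f(x_0) = 4.062500, coefficient = 1
x_1 = 2.3750, f(x_1) = 6.640625, coefficient = 2
x_2 = 3.0000, f(x_2) = 10.000000, coefficient = 2
x_3 = 3.6250, f(x_3) = 14.140625, coefficient = 2
x_4 = 4.2500, f(x_4) = 19.062500, coefficient = 1

I ≈ (0.625000/2) × 84.687500 = 26.464844
Exact value: 26.302083
Error: 0.162760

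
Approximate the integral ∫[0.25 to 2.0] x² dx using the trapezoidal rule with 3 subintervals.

f(x) = x²
a = 0.25, b = 2.0, n = 3
h = (b - a)/n = 0.583333

Trapezoidal rule: (h/2)[f(x₀) + 2f(x₁) + 2f(x₂) + ... + f(xₙ)]

x_0 = 0.2500, f(x_0) = 0.062500, coefficient = 1
x_1 = 0.8333, f(x_1) = 0.694444, coefficient = 2
x_2 = 1.4167, f(x_2) = 2.006944, coefficient = 2
x_3 = 2.0000, f(x_3) = 4.000000, coefficient = 1

I ≈ (0.583333/2) × 9.465278 = 2.760706
Exact value: 2.661458
Error: 0.099248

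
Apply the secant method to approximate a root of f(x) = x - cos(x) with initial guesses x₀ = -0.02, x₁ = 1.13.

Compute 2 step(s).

f(x) = x - cos(x)
x₀ = -0.02, x₁ = 1.13

Secant formula: x_{n+1} = x_n - f(x_n)(x_n - x_{n-1})/(f(x_n) - f(x_{n-1}))

Iteration 1:
  f(-0.020000) = -1.019800
  f(1.130000) = 0.703340
  x_2 = 1.130000 - 0.703340×(1.130000 - (-0.020000))/(0.703340 - (-1.019800))
       = 0.660600
Iteration 2:
  f(1.130000) = 0.703340
  f(0.660600) = -0.129023
  x_3 = 0.660600 - (-0.129023)×(0.660600 - 1.130000)/(-0.129023 - 0.703340)
       = 0.733361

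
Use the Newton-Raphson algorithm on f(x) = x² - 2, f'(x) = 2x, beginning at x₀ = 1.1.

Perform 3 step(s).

f(x) = x² - 2
f'(x) = 2x
x₀ = 1.1

Newton-Raphson formula: x_{n+1} = x_n - f(x_n)/f'(x_n)

Iteration 1:
  f(1.100000) = -0.790000
  f'(1.100000) = 2.200000
  x_1 = 1.100000 - (-0.790000)/2.200000 = 1.459091
Iteration 2:
  f(1.459091) = 0.128946
  f'(1.459091) = 2.918182
  x_2 = 1.459091 - 0.128946/2.918182 = 1.414904
Iteration 3:
  f(1.414904) = 0.001953
  f'(1.414904) = 2.829807
  x_3 = 1.414904 - 0.001953/2.829807 = 1.414214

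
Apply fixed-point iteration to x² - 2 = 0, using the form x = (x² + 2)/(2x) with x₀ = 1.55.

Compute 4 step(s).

Equation: x² - 2 = 0
Fixed-point form: x = (x² + 2)/(2x)
x₀ = 1.55

x_1 = g(1.550000) = 1.420161
x_2 = g(1.420161) = 1.414226
x_3 = g(1.414226) = 1.414214
x_4 = g(1.414214) = 1.414214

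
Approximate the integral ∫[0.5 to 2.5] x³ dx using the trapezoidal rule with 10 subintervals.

f(x) = x³
a = 0.5, b = 2.5, n = 10
h = (b - a)/n = 0.200000

Trapezoidal rule: (h/2)[f(x₀) + 2f(x₁) + 2f(x₂) + ... + f(xₙ)]

x_0 = 0.5000, f(x_0) = 0.125000, coefficient = 1
x_1 = 0.7000, f(x_1) = 0.343000, coefficient = 2
x_2 = 0.9000, f(x_2) = 0.729000, coefficient = 2
x_3 = 1.1000, f(x_3) = 1.331000, coefficient = 2
x_4 = 1.3000, f(x_4) = 2.197000, coefficient = 2
x_5 = 1.5000, f(x_5) = 3.375000, coefficient = 2
x_6 = 1.7000, f(x_6) = 4.913000, coefficient = 2
x_7 = 1.9000, f(x_7) = 6.859000, coefficient = 2
x_8 = 2.1000, f(x_8) = 9.261000, coefficient = 2
x_9 = 2.3000, f(x_9) = 12.167000, coefficient = 2
x_10 = 2.5000, f(x_10) = 15.625000, coefficient = 1

I ≈ (0.200000/2) × 98.100000 = 9.810000
Exact value: 9.750000
Error: 0.060000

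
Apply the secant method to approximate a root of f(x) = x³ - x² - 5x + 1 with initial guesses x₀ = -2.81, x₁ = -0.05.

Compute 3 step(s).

f(x) = x³ - x² - 5x + 1
x₀ = -2.81, x₁ = -0.05

Secant formula: x_{n+1} = x_n - f(x_n)(x_n - x_{n-1})/(f(x_n) - f(x_{n-1}))

Iteration 1:
  f(-2.810000) = -15.034141
  f(-0.050000) = 1.247375
  x_2 = -0.050000 - 1.247375×(-0.050000 - (-2.810000))/(1.247375 - (-15.034141))
       = -0.261452
Iteration 2:
  f(-0.050000) = 1.247375
  f(-0.261452) = 2.221030
  x_3 = -0.261452 - 2.221030×(-0.261452 - (-0.050000))/(2.221030 - 1.247375)
       = 0.220896
Iteration 3:
  f(-0.261452) = 2.221030
  f(0.220896) = -0.142499
  x_4 = 0.220896 - (-0.142499)×(0.220896 - (-0.261452))/(-0.142499 - 2.221030)
       = 0.191815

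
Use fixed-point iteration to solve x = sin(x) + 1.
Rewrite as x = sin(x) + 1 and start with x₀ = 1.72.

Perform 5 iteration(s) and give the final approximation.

Equation: x = sin(x) + 1
Fixed-point form: x = sin(x) + 1
x₀ = 1.72

x_1 = g(1.720000) = 1.988890
x_2 = g(1.988890) = 1.913865
x_3 = g(1.913865) = 1.941727
x_4 = g(1.941727) = 1.931990
x_5 = g(1.931990) = 1.935476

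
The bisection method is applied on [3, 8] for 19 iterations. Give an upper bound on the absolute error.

Bisection error bound: |error| ≤ (b-a)/2^n
|error| ≤ (8 - 3)/2^19 = 5/2^19
|error| ≤ 0.0000095367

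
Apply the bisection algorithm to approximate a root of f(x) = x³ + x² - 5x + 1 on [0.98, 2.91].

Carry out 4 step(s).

f(x) = x³ + x² - 5x + 1
Initial interval: [0.98, 2.91]

Iteration 1:
  c_1 = (0.980000 + 2.910000)/2 = 1.945000
  f(c_1) = f(1.945000) = 2.416009
  f(a) × f(c) < 0, new interval: [0.980000, 1.945000]
Iteration 2:
  c_2 = (0.980000 + 1.945000)/2 = 1.462500
  f(c_2) = f(1.462500) = -1.045443
  f(a) × f(c) ≥ 0, new interval: [1.462500, 1.945000]
Iteration 3:
  c_3 = (1.462500 + 1.945000)/2 = 1.703750
  f(c_3) = f(1.703750) = 0.329598
  f(a) × f(c) < 0, new interval: [1.462500, 1.703750]
Iteration 4:
  c_4 = (1.462500 + 1.703750)/2 = 1.583125
  f(c_4) = f(1.583125) = -0.441578
  f(a) × f(c) ≥ 0, new interval: [1.583125, 1.703750]

After 4 iteration(s), the approximation is c_4 = 1.583125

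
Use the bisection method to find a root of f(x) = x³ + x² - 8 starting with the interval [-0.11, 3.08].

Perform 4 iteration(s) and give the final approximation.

f(x) = x³ + x² - 8
Initial interval: [-0.11, 3.08]

Iteration 1:
  c_1 = (-0.110000 + 3.080000)/2 = 1.485000
  f(c_1) = f(1.485000) = -2.520016
  f(a) × f(c) ≥ 0, new interval: [1.485000, 3.080000]
Iteration 2:
  c_2 = (1.485000 + 3.080000)/2 = 2.282500
  f(c_2) = f(2.282500) = 9.101189
  f(a) × f(c) < 0, new interval: [1.485000, 2.282500]
Iteration 3:
  c_3 = (1.485000 + 2.282500)/2 = 1.883750
  f(c_3) = f(1.883750) = 2.233027
  f(a) × f(c) < 0, new interval: [1.485000, 1.883750]
Iteration 4:
  c_4 = (1.485000 + 1.883750)/2 = 1.684375
  f(c_4) = f(1.684375) = -0.384108
  f(a) × f(c) ≥ 0, new interval: [1.684375, 1.883750]

After 4 iteration(s), the approximation is c_4 = 1.684375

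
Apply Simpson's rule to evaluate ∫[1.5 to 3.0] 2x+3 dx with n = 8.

f(x) = 2x+3
a = 1.5, b = 3.0, n = 8
h = (b - a)/n = 0.187500

Simpson's rule: (h/3)[f(x₀) + 4f(x₁) + 2f(x₂) + ... + f(xₙ)]

x_0 = 1.5000, f(x_0) = 6.000000, coefficient = 1
x_1 = 1.6875, f(x_1) = 6.375000, coefficient = 4
x_2 = 1.8750, f(x_2) = 6.750000, coefficient = 2
x_3 = 2.0625, f(x_3) = 7.125000, coefficient = 4
x_4 = 2.2500, f(x_4) = 7.500000, coefficient = 2
x_5 = 2.4375, f(x_5) = 7.875000, coefficient = 4
x_6 = 2.6250, f(x_6) = 8.250000, coefficient = 2
x_7 = 2.8125, f(x_7) = 8.625000, coefficient = 4
x_8 = 3.0000, f(x_8) = 9.000000, coefficient = 1

I ≈ (0.187500/3) × 180.000000 = 11.250000
Exact value: 11.250000
Error: 0.000000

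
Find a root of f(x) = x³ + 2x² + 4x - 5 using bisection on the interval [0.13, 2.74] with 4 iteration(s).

f(x) = x³ + 2x² + 4x - 5
Initial interval: [0.13, 2.74]

Iteration 1:
  c_1 = (0.130000 + 2.740000)/2 = 1.435000
  f(c_1) = f(1.435000) = 7.813438
  f(a) × f(c) < 0, new interval: [0.130000, 1.435000]
Iteration 2:
  c_2 = (0.130000 + 1.435000)/2 = 0.782500
  f(c_2) = f(0.782500) = -0.166258
  f(a) × f(c) ≥ 0, new interval: [0.782500, 1.435000]
Iteration 3:
  c_3 = (0.782500 + 1.435000)/2 = 1.108750
  f(c_3) = f(1.108750) = 3.256669
  f(a) × f(c) < 0, new interval: [0.782500, 1.108750]
Iteration 4:
  c_4 = (0.782500 + 1.108750)/2 = 0.945625
  f(c_4) = f(0.945625) = 1.416497
  f(a) × f(c) < 0, new interval: [0.782500, 0.945625]

After 4 iteration(s), the approximation is c_4 = 0.945625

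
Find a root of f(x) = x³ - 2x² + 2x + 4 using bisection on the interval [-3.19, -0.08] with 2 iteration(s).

f(x) = x³ - 2x² + 2x + 4
Initial interval: [-3.19, -0.08]

Iteration 1:
  c_1 = (-3.190000 + (-0.080000))/2 = -1.635000
  f(c_1) = f(-1.635000) = -8.987173
  f(a) × f(c) ≥ 0, new interval: [-1.635000, -0.080000]
Iteration 2:
  c_2 = (-1.635000 + (-0.080000))/2 = -0.857500
  f(c_2) = f(-0.857500) = 0.183862
  f(a) × f(c) < 0, new interval: [-1.635000, -0.857500]

After 2 iteration(s), the approximation is c_2 = -0.857500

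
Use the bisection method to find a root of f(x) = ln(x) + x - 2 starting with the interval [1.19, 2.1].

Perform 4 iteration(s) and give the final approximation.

f(x) = ln(x) + x - 2
Initial interval: [1.19, 2.1]

Iteration 1:
  c_1 = (1.190000 + 2.100000)/2 = 1.645000
  f(c_1) = f(1.645000) = 0.142740
  f(a) × f(c) < 0, new interval: [1.190000, 1.645000]
Iteration 2:
  c_2 = (1.190000 + 1.645000)/2 = 1.417500
  f(c_2) = f(1.417500) = -0.233605
  f(a) × f(c) ≥ 0, new interval: [1.417500, 1.645000]
Iteration 3:
  c_3 = (1.417500 + 1.645000)/2 = 1.531250
  f(c_3) = f(1.531250) = -0.042666
  f(a) × f(c) ≥ 0, new interval: [1.531250, 1.645000]
Iteration 4:
  c_4 = (1.531250 + 1.645000)/2 = 1.588125
  f(c_4) = f(1.588125) = 0.050679
  f(a) × f(c) < 0, new interval: [1.531250, 1.588125]

After 4 iteration(s), the approximation is c_4 = 1.588125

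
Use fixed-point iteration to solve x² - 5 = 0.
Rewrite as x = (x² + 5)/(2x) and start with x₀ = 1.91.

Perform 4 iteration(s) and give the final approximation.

Equation: x² - 5 = 0
Fixed-point form: x = (x² + 5)/(2x)
x₀ = 1.91

x_1 = g(1.910000) = 2.263901
x_2 = g(2.263901) = 2.236239
x_3 = g(2.236239) = 2.236068
x_4 = g(2.236068) = 2.236068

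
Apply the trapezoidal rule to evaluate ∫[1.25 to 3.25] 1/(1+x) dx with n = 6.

f(x) = 1/(1+x)
a = 1.25, b = 3.25, n = 6
h = (b - a)/n = 0.333333

Trapezoidal rule: (h/2)[f(x₀) + 2f(x₁) + 2f(x₂) + ... + f(xₙ)]

x_0 = 1.2500, f(x_0) = 0.444444, coefficient = 1
x_1 = 1.5833, f(x_1) = 0.387097, coefficient = 2
x_2 = 1.9167, f(x_2) = 0.342857, coefficient = 2
x_3 = 2.2500, f(x_3) = 0.307692, coefficient = 2
x_4 = 2.5833, f(x_4) = 0.279070, coefficient = 2
x_5 = 2.9167, f(x_5) = 0.255319, coefficient = 2
x_6 = 3.2500, f(x_6) = 0.235294, coefficient = 1

I ≈ (0.333333/2) × 3.823809 = 0.637301
Exact value: 0.635989
Error: 0.001313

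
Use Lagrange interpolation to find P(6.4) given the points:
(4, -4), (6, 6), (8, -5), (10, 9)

Lagrange interpolation formula:
P(x) = Σ yᵢ × Lᵢ(x)
where Lᵢ(x) = Π_{j≠i} (x - xⱼ)/(xᵢ - xⱼ)

L_0(6.4) = (6.4 - 6)/(4 - 6) × (6.4 - 8)/(4 - 8) × (6.4 - 10)/(4 - 10) = -0.048000
L_1(6.4) = (6.4 - 4)/(6 - 4) × (6.4 - 8)/(6 - 8) × (6.4 - 10)/(6 - 10) = 0.864000
L_2(6.4) = (6.4 - 4)/(8 - 4) × (6.4 - 6)/(8 - 6) × (6.4 - 10)/(8 - 10) = 0.216000
L_3(6.4) = (6.4 - 4)/(10 - 4) × (6.4 - 6)/(10 - 6) × (6.4 - 8)/(10 - 8) = -0.032000

P(6.4) = (-4)×L_0(6.4) + 6×L_1(6.4) + (-5)×L_2(6.4) + 9×L_3(6.4)
P(6.4) = 4.008000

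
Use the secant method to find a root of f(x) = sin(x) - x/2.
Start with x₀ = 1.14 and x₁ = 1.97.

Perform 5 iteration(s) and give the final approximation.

f(x) = sin(x) - x/2
x₀ = 1.14, x₁ = 1.97

Secant formula: x_{n+1} = x_n - f(x_n)(x_n - x_{n-1})/(f(x_n) - f(x_{n-1}))

Iteration 1:
  f(1.140000) = 0.338633
  f(1.970000) = -0.063629
  x_2 = 1.970000 - (-0.063629)×(1.970000 - 1.140000)/(-0.063629 - 0.338633)
       = 1.838712
Iteration 2:
  f(1.970000) = -0.063629
  f(1.838712) = 0.044969
  x_3 = 1.838712 - 0.044969×(1.838712 - 1.970000)/(0.044969 - (-0.063629))
       = 1.893076
Iteration 3:
  f(1.838712) = 0.044969
  f(1.893076) = 0.001978
  x_4 = 1.893076 - 0.001978×(1.893076 - 1.838712)/(0.001978 - 0.044969)
       = 1.895577
Iteration 4:
  f(1.893076) = 0.001978
  f(1.895577) = -0.000068
  x_5 = 1.895577 - (-0.000068)×(1.895577 - 1.893076)/(-0.000068 - 0.001978)
       = 1.895494
Iteration 5:
  f(1.895577) = -0.000068
  f(1.895494) = 0.000000
  x_6 = 1.895494 - 0.000000×(1.895494 - 1.895577)/(0.000000 - (-0.000068))
       = 1.895494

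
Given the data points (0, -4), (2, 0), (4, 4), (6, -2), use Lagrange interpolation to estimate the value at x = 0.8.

Lagrange interpolation formula:
P(x) = Σ yᵢ × Lᵢ(x)
where Lᵢ(x) = Π_{j≠i} (x - xⱼ)/(xᵢ - xⱼ)

L_0(0.8) = (0.8 - 2)/(0 - 2) × (0.8 - 4)/(0 - 4) × (0.8 - 6)/(0 - 6) = 0.416000
L_1(0.8) = (0.8 - 0)/(2 - 0) × (0.8 - 4)/(2 - 4) × (0.8 - 6)/(2 - 6) = 0.832000
L_2(0.8) = (0.8 - 0)/(4 - 0) × (0.8 - 2)/(4 - 2) × (0.8 - 6)/(4 - 6) = -0.312000
L_3(0.8) = (0.8 - 0)/(6 - 0) × (0.8 - 2)/(6 - 2) × (0.8 - 4)/(6 - 4) = 0.064000

P(0.8) = (-4)×L_0(0.8) + 0×L_1(0.8) + 4×L_2(0.8) + (-2)×L_3(0.8)
P(0.8) = -3.040000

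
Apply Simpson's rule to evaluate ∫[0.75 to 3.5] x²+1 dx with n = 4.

f(x) = x²+1
a = 0.75, b = 3.5, n = 4
h = (b - a)/n = 0.687500

Simpson's rule: (h/3)[f(x₀) + 4f(x₁) + 2f(x₂) + ... + f(xₙ)]

x_0 = 0.7500, f(x_0) = 1.562500, coefficient = 1
x_1 = 1.4375, f(x_1) = 3.066406, coefficient = 4
x_2 = 2.1250, f(x_2) = 5.515625, coefficient = 2
x_3 = 2.8125, f(x_3) = 8.910156, coefficient = 4
x_4 = 3.5000, f(x_4) = 13.250000, coefficient = 1

I ≈ (0.687500/3) × 73.750000 = 16.901042
Exact value: 16.901042
Error: 0.000000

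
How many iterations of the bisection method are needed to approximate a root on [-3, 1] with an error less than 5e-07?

We need (b-a)/2^n ≤ 5e-07
(1 - (-3))/2^n ≤ 5e-07
4/2^n ≤ 5e-07
2^n ≥ 8000000
n ≥ log₂(8000000) = 22.93
n ≥ 23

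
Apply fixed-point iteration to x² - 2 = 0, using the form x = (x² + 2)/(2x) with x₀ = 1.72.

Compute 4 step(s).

Equation: x² - 2 = 0
Fixed-point form: x = (x² + 2)/(2x)
x₀ = 1.72

x_1 = g(1.720000) = 1.441395
x_2 = g(1.441395) = 1.414470
x_3 = g(1.414470) = 1.414214
x_4 = g(1.414214) = 1.414214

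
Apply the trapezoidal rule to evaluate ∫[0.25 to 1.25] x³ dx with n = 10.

f(x) = x³
a = 0.25, b = 1.25, n = 10
h = (b - a)/n = 0.100000

Trapezoidal rule: (h/2)[f(x₀) + 2f(x₁) + 2f(x₂) + ... + f(xₙ)]

x_0 = 0.2500, f(x_0) = 0.015625, coefficient = 1
x_1 = 0.3500, f(x_1) = 0.042875, coefficient = 2
x_2 = 0.4500, f(x_2) = 0.091125, coefficient = 2
x_3 = 0.5500, f(x_3) = 0.166375, coefficient = 2
x_4 = 0.6500, f(x_4) = 0.274625, coefficient = 2
x_5 = 0.7500, f(x_5) = 0.421875, coefficient = 2
x_6 = 0.8500, f(x_6) = 0.614125, coefficient = 2
x_7 = 0.9500, f(x_7) = 0.857375, coefficient = 2
x_8 = 1.0500, f(x_8) = 1.157625, coefficient = 2
x_9 = 1.1500, f(x_9) = 1.520875, coefficient = 2
x_10 = 1.2500, f(x_10) = 1.953125, coefficient = 1

I ≈ (0.100000/2) × 12.262500 = 0.613125
Exact value: 0.609375
Error: 0.003750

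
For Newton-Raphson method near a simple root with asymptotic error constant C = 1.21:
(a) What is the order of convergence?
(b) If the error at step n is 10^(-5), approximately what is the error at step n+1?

(a) Newton-Raphson has quadratic (order 2) convergence near simple roots.
    This means |e_{n+1}| ≈ C|e_n|².

(b) With |e_n| = 10^(-5) and C = 1.21:
    |e_{n+1}| ≈ 1.21 × (10^(-5))² = 1.21 × 10^(-10)

(a) 2 (quadratic); (b) |e_{n+1}| ≈ 1.210e-10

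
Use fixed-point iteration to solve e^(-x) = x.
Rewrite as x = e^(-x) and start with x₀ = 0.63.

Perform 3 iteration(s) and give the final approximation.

Equation: e^(-x) = x
Fixed-point form: x = e^(-x)
x₀ = 0.63

x_1 = g(0.630000) = 0.532592
x_2 = g(0.532592) = 0.587081
x_3 = g(0.587081) = 0.555948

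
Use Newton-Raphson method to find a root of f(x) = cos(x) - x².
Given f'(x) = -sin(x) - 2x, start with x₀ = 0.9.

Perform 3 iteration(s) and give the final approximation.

f(x) = cos(x) - x²
f'(x) = -sin(x) - 2x
x₀ = 0.9

Newton-Raphson formula: x_{n+1} = x_n - f(x_n)/f'(x_n)

Iteration 1:
  f(0.900000) = -0.188390
  f'(0.900000) = -2.583327
  x_1 = 0.900000 - (-0.188390)/(-2.583327) = 0.827075
Iteration 2:
  f(0.827075) = -0.007021
  f'(0.827075) = -2.390103
  x_2 = 0.827075 - (-0.007021)/(-2.390103) = 0.824137
Iteration 3:
  f(0.824137) = -0.000012
  f'(0.824137) = -2.382236
  x_3 = 0.824137 - (-0.000012)/(-2.382236) = 0.824132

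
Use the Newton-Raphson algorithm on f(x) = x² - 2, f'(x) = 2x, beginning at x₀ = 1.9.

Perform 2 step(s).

f(x) = x² - 2
f'(x) = 2x
x₀ = 1.9

Newton-Raphson formula: x_{n+1} = x_n - f(x_n)/f'(x_n)

Iteration 1:
  f(1.900000) = 1.610000
  f'(1.900000) = 3.800000
  x_1 = 1.900000 - 1.610000/3.800000 = 1.476316
Iteration 2:
  f(1.476316) = 0.179508
  f'(1.476316) = 2.952632
  x_2 = 1.476316 - 0.179508/2.952632 = 1.415520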